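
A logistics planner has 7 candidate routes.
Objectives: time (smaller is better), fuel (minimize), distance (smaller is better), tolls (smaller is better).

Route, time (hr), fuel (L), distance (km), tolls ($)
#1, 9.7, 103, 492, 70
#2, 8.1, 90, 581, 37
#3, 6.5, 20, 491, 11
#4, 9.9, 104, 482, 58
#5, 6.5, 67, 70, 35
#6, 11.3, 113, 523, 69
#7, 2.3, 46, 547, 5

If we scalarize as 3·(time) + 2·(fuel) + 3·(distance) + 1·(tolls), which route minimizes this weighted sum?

#1: 3·9.7 + 2·103 + 3·492 + 1·70 = 1781.1
#2: 3·8.1 + 2·90 + 3·581 + 1·37 = 1984.3
#3: 3·6.5 + 2·20 + 3·491 + 1·11 = 1543.5
#4: 3·9.9 + 2·104 + 3·482 + 1·58 = 1741.7
#5: 3·6.5 + 2·67 + 3·70 + 1·35 = 398.5
#6: 3·11.3 + 2·113 + 3·523 + 1·69 = 1897.9
#7: 3·2.3 + 2·46 + 3·547 + 1·5 = 1744.9
Lowest: #5 at 398.5.

#5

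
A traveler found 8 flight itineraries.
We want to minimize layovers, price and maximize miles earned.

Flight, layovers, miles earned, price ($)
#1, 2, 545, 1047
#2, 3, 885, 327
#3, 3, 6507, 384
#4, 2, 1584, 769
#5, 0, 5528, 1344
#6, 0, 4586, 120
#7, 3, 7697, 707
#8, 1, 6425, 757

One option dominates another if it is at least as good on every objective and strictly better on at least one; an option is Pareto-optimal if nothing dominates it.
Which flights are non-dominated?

#1: dominated by #4 (layovers 2≤2, miles earned 1584≥545, price 769≤1047).
#2: dominated by #6 (layovers 0≤3, miles earned 4586≥885, price 120≤327).
#3: not dominated.
#4: dominated by #6 (layovers 0≤2, miles earned 4586≥1584, price 120≤769).
#5: not dominated.
#6: not dominated (best price).
#7: not dominated (best miles earned).
#8: not dominated.

#3, #5, #6, #7, #8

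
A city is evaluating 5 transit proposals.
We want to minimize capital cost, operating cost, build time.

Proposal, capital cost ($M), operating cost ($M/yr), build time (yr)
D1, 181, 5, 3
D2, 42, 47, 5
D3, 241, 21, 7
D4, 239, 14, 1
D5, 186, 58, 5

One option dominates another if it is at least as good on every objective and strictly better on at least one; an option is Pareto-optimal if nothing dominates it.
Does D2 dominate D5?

D2 vs D5: capital cost 42≤186, operating cost 47≤58, build time 5≤5 — D2 is at least as good on every objective with at least one strict improvement.

Yes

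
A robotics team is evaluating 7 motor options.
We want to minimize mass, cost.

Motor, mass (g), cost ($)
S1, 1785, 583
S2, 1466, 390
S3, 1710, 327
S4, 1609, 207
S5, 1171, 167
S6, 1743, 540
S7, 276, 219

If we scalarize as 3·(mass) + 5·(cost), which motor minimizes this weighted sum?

S1: 3·1785 + 5·583 = 8270
S2: 3·1466 + 5·390 = 6348
S3: 3·1710 + 5·327 = 6765
S4: 3·1609 + 5·207 = 5862
S5: 3·1171 + 5·167 = 4348
S6: 3·1743 + 5·540 = 7929
S7: 3·276 + 5·219 = 1923
Lowest: S7 at 1923.

S7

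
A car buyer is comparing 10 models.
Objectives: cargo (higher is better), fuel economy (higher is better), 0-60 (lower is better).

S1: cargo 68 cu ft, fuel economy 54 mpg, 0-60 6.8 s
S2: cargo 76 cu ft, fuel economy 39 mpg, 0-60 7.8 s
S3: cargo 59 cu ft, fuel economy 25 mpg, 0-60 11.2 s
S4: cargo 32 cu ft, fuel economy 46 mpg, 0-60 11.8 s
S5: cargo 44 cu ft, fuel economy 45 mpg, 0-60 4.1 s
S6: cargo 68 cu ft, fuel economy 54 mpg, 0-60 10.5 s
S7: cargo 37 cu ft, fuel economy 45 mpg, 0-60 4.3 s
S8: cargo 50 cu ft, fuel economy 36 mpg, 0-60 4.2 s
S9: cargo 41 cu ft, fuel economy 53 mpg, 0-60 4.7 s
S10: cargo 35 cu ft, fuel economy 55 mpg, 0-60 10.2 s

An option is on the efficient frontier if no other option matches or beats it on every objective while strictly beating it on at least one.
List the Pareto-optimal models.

S1: not dominated.
S2: not dominated (best cargo).
S3: dominated by S1 (cargo 68≥59, fuel economy 54≥25, 0-60 6.8≤11.2).
S4: dominated by S1 (cargo 68≥32, fuel economy 54≥46, 0-60 6.8≤11.8).
S5: not dominated (best 0-60).
S6: dominated by S1 (cargo 68≥68, fuel economy 54≥54, 0-60 6.8≤10.5).
S7: dominated by S5 (cargo 44≥37, fuel economy 45≥45, 0-60 4.1≤4.3).
S8: not dominated.
S9: not dominated.
S10: not dominated (best fuel economy).

S1, S2, S5, S8, S9, S10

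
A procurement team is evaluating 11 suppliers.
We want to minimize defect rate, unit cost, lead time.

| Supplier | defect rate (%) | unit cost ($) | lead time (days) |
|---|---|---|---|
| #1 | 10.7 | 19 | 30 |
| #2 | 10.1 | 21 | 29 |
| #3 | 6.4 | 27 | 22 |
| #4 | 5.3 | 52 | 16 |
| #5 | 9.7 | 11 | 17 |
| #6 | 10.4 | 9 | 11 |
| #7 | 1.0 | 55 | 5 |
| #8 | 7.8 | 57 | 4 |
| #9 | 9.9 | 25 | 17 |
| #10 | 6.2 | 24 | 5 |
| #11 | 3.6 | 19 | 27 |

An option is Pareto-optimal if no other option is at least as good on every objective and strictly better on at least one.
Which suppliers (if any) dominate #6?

#1: worse on defect rate (10.7 vs 10.4).
#2: worse on unit cost (21 vs 9).
#3: worse on unit cost (27 vs 9).
#4: worse on unit cost (52 vs 9).
#5: worse on unit cost (11 vs 9).
#7: worse on unit cost (55 vs 9).
#8: worse on unit cost (57 vs 9).
#9: worse on unit cost (25 vs 9).
#10: worse on unit cost (24 vs 9).
#11: worse on unit cost (19 vs 9).
No option dominates #6.

none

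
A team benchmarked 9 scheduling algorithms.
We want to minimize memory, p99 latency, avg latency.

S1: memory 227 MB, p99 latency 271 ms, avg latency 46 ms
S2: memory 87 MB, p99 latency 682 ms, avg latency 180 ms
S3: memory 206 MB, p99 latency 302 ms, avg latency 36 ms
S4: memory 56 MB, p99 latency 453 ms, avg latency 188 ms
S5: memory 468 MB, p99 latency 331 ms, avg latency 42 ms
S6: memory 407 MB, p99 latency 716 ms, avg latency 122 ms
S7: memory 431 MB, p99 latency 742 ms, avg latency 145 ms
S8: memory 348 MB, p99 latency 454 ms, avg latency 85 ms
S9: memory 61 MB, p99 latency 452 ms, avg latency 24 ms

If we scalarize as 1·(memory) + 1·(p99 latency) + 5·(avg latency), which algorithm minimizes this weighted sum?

S9

S1: 1·227 + 1·271 + 5·46 = 728
S2: 1·87 + 1·682 + 5·180 = 1669
S3: 1·206 + 1·302 + 5·36 = 688
S4: 1·56 + 1·453 + 5·188 = 1449
S5: 1·468 + 1·331 + 5·42 = 1009
S6: 1·407 + 1·716 + 5·122 = 1733
S7: 1·431 + 1·742 + 5·145 = 1898
S8: 1·348 + 1·454 + 5·85 = 1227
S9: 1·61 + 1·452 + 5·24 = 633
Lowest: S9 at 633.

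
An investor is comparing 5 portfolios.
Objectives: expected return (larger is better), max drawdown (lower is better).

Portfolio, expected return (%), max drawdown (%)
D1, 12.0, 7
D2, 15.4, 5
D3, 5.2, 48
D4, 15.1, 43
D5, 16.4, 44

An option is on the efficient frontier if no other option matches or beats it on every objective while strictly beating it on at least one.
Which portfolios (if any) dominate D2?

D1: worse on expected return (12.0 vs 15.4).
D3: worse on expected return (5.2 vs 15.4).
D4: worse on expected return (15.1 vs 15.4).
D5: worse on max drawdown (44 vs 5).
No option dominates D2.

none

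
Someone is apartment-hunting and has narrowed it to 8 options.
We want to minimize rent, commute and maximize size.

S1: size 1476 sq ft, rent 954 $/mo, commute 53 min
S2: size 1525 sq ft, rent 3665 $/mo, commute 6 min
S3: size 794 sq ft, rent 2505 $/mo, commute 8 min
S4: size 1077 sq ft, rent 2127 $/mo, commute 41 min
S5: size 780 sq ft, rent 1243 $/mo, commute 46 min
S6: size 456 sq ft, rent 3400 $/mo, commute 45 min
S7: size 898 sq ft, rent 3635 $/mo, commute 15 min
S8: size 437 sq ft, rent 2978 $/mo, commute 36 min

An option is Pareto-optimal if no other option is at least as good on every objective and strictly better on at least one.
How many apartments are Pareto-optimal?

S1: not dominated (best rent).
S2: not dominated (best size).
S3: not dominated.
S4: not dominated.
S5: not dominated.
S6: dominated by S3 (size 794≥456, rent 2505≤3400, commute 8≤45).
S7: not dominated.
S8: dominated by S3 (size 794≥437, rent 2505≤2978, commute 8≤36).
Pareto-optimal: S1, S2, S3, S4, S5, S7 → 6.

6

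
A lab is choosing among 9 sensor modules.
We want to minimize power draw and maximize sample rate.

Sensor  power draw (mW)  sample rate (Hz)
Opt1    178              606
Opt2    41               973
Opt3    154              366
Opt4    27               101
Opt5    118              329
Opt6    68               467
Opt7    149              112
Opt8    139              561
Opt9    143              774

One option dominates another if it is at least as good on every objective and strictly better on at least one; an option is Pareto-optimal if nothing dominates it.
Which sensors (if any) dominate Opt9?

Opt2: power draw 41≤143, sample rate 973≥774 — dominates Opt9.
Others (Opt1, Opt3, Opt4, Opt5, Opt6, Opt7, Opt8) are each worse than Opt9 on at least one objective.

Opt2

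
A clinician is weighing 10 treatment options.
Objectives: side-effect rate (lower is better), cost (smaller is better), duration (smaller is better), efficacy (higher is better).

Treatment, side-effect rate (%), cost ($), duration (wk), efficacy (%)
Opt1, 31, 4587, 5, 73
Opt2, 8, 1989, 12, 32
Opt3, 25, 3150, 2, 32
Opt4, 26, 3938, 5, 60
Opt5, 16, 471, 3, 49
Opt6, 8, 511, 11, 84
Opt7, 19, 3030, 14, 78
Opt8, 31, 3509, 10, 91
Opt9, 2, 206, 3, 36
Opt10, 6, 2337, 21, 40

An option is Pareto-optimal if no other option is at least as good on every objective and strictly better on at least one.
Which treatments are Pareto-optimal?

Opt1: not dominated.
Opt2: dominated by Opt6 (side-effect rate 8≤8, cost 511≤1989, duration 11≤12, efficacy 84≥32).
Opt3: not dominated (best duration).
Opt4: not dominated.
Opt5: not dominated.
Opt6: not dominated.
Opt7: dominated by Opt6 (side-effect rate 8≤19, cost 511≤3030, duration 11≤14, efficacy 84≥78).
Opt8: not dominated (best efficacy).
Opt9: not dominated (best side-effect rate).
Opt10: not dominated.

Opt1, Opt3, Opt4, Opt5, Opt6, Opt8, Opt9, Opt10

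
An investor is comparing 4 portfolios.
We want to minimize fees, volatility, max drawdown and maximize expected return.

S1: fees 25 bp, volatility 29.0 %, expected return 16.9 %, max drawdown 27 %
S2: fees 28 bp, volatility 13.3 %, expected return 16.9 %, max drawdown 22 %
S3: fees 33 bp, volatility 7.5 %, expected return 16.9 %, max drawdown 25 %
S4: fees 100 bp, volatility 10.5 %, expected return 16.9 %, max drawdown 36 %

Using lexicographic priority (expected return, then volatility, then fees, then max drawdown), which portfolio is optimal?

S3

First maximize expected return: best is 16.9, kept {S1, S2, S3, S4}.
Then minimize volatility: best is 7.5, kept {S3}.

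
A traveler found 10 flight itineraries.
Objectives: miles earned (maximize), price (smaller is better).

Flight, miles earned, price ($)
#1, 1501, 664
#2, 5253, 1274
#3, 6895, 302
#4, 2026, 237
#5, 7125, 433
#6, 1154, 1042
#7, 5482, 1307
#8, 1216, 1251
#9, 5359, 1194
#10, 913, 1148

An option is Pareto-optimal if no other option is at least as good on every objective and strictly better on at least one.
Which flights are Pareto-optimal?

#1: dominated by #3 (miles earned 6895≥1501, price 302≤664).
#2: dominated by #3 (miles earned 6895≥5253, price 302≤1274).
#3: not dominated.
#4: not dominated (best price).
#5: not dominated (best miles earned).
#6: dominated by #1 (miles earned 1501≥1154, price 664≤1042).
#7: dominated by #3 (miles earned 6895≥5482, price 302≤1307).
#8: dominated by #1 (miles earned 1501≥1216, price 664≤1251).
#9: dominated by #3 (miles earned 6895≥5359, price 302≤1194).
#10: dominated by #1 (miles earned 1501≥913, price 664≤1148).

#3, #4, #5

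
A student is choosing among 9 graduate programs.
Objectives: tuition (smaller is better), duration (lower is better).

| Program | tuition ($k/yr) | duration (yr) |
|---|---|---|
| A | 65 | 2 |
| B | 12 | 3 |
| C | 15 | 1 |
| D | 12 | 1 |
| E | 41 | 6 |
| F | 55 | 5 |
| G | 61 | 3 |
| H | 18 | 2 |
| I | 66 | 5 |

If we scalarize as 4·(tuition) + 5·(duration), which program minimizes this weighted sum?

D

A: 4·65 + 5·2 = 270
B: 4·12 + 5·3 = 63
C: 4·15 + 5·1 = 65
D: 4·12 + 5·1 = 53
E: 4·41 + 5·6 = 194
F: 4·55 + 5·5 = 245
G: 4·61 + 5·3 = 259
H: 4·18 + 5·2 = 82
I: 4·66 + 5·5 = 289
Lowest: D at 53.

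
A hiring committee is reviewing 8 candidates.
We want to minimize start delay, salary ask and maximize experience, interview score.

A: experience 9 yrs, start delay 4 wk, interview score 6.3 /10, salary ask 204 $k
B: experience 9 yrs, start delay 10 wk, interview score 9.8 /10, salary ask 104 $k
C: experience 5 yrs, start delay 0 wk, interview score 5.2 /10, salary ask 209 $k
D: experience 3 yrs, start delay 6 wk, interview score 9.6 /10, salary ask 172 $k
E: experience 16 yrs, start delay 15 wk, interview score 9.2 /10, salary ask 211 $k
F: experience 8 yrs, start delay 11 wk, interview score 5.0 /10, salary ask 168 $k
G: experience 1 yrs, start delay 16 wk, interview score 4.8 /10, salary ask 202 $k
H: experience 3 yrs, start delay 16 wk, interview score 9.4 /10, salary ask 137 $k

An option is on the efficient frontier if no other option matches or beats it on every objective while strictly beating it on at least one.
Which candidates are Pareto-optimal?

A: not dominated.
B: not dominated (best interview score).
C: not dominated (best start delay).
D: not dominated.
E: not dominated (best experience).
F: dominated by B (experience 9≥8, start delay 10≤11, interview score 9.8≥5.0, salary ask 104≤168).
G: dominated by B (experience 9≥1, start delay 10≤16, interview score 9.8≥4.8, salary ask 104≤202).
H: dominated by B (experience 9≥3, start delay 10≤16, interview score 9.8≥9.4, salary ask 104≤137).

A, B, C, D, E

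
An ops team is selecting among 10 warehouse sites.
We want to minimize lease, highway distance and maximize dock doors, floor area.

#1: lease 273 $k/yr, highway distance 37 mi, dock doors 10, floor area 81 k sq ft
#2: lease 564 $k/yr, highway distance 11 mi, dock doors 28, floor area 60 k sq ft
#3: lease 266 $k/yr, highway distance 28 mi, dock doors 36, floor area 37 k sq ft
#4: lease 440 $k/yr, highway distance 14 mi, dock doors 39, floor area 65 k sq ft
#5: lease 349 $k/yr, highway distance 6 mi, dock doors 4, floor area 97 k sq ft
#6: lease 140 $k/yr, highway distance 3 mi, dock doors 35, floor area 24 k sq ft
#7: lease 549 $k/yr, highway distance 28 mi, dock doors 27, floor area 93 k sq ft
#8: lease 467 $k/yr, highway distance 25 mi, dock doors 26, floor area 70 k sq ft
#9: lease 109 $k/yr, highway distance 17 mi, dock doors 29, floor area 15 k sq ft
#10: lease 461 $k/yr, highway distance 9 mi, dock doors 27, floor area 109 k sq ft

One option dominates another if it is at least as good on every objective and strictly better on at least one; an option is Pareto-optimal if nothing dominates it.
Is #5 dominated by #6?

#6 vs #5: #6 is worse on floor area (24 vs 97), so it does not dominate #5.

No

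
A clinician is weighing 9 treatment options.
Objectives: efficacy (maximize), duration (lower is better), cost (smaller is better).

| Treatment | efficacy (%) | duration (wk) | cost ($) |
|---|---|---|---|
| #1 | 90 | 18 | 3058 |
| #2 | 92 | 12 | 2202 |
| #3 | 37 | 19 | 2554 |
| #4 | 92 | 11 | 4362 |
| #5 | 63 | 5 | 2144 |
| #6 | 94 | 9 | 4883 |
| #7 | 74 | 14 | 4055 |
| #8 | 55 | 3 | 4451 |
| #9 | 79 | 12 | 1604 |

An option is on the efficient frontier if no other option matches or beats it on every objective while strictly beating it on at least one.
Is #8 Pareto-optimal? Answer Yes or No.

Yes

#1: worse on duration (18 vs 3).
#2: worse on duration (12 vs 3).
#3: worse on efficacy (37 vs 55).
#4: worse on duration (11 vs 3).
#5: worse on duration (5 vs 3).
#6: worse on duration (9 vs 3).
#7: worse on duration (14 vs 3).
#9: worse on duration (12 vs 3).
No option is at least as good as #8 on every objective and strictly better on one.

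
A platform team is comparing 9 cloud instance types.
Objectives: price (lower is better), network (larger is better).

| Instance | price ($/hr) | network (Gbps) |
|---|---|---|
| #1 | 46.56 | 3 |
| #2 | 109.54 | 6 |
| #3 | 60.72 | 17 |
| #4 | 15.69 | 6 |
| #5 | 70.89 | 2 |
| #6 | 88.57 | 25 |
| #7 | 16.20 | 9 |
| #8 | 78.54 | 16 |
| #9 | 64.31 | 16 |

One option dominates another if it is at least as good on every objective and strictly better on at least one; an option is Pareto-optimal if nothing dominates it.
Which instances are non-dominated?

#3, #4, #6, #7

#1: dominated by #4 (price 15.69≤46.56, network 6≥3).
#2: dominated by #3 (price 60.72≤109.54, network 17≥6).
#3: not dominated.
#4: not dominated (best price).
#5: dominated by #1 (price 46.56≤70.89, network 3≥2).
#6: not dominated (best network).
#7: not dominated.
#8: dominated by #3 (price 60.72≤78.54, network 17≥16).
#9: dominated by #3 (price 60.72≤64.31, network 17≥16).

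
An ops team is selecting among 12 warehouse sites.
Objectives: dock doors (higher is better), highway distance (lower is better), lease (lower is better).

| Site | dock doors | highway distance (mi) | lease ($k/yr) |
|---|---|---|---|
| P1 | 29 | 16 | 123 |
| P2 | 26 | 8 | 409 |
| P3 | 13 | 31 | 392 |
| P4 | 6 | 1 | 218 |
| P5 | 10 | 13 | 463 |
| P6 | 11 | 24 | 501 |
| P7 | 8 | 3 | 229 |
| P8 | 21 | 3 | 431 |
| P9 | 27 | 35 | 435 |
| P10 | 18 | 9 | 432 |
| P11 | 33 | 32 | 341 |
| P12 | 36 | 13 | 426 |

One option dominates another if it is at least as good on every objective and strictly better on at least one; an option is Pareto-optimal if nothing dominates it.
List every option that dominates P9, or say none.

P1: dock doors 29≥27, highway distance 16≤35, lease 123≤435 — dominates P9.
P11: dock doors 33≥27, highway distance 32≤35, lease 341≤435 — dominates P9.
P12: dock doors 36≥27, highway distance 13≤35, lease 426≤435 — dominates P9.
Others (P2, P3, P4, P5, P6, P7, P8, P10) are each worse than P9 on at least one objective.

P1, P11, P12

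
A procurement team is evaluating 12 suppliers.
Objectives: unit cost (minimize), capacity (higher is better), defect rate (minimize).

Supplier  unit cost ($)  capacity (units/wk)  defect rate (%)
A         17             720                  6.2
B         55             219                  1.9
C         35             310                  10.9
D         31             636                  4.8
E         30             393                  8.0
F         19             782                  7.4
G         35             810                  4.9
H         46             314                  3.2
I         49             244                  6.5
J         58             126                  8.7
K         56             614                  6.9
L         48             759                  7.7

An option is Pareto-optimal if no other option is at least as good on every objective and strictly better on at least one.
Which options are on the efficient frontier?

A, B, D, F, G, H

A: not dominated (best unit cost).
B: not dominated (best defect rate).
C: dominated by A (unit cost 17≤35, capacity 720≥310, defect rate 6.2≤10.9).
D: not dominated.
E: dominated by A (unit cost 17≤30, capacity 720≥393, defect rate 6.2≤8.0).
F: not dominated.
G: not dominated (best capacity).
H: not dominated.
I: dominated by A (unit cost 17≤49, capacity 720≥244, defect rate 6.2≤6.5).
J: dominated by A (unit cost 17≤58, capacity 720≥126, defect rate 6.2≤8.7).
K: dominated by A (unit cost 17≤56, capacity 720≥614, defect rate 6.2≤6.9).
L: dominated by F (unit cost 19≤48, capacity 782≥759, defect rate 7.4≤7.7).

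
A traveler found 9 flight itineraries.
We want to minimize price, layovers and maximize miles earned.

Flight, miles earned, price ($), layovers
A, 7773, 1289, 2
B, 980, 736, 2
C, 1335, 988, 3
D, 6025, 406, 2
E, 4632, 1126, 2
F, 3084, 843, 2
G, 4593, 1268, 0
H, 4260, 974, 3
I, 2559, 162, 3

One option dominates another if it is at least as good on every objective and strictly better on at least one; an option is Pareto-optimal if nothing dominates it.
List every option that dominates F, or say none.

D: miles earned 6025≥3084, price 406≤843, layovers 2≤2 — dominates F.
Others (A, B, C, E, G, H, I) are each worse than F on at least one objective.

D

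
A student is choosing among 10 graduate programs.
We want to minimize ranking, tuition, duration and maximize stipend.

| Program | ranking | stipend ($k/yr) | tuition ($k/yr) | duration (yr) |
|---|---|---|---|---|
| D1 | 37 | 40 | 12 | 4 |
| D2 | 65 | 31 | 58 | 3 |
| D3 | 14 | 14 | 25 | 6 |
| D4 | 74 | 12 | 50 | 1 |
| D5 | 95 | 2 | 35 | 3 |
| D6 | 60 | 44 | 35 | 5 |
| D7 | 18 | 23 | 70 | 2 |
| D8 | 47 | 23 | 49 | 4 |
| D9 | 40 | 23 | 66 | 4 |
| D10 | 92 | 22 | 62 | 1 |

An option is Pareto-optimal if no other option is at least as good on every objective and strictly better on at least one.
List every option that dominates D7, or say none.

none

D1: worse on ranking (37 vs 18).
D2: worse on ranking (65 vs 18).
D3: worse on stipend (14 vs 23).
D4: worse on ranking (74 vs 18).
D5: worse on ranking (95 vs 18).
D6: worse on ranking (60 vs 18).
D8: worse on ranking (47 vs 18).
D9: worse on ranking (40 vs 18).
D10: worse on ranking (92 vs 18).
No option dominates D7.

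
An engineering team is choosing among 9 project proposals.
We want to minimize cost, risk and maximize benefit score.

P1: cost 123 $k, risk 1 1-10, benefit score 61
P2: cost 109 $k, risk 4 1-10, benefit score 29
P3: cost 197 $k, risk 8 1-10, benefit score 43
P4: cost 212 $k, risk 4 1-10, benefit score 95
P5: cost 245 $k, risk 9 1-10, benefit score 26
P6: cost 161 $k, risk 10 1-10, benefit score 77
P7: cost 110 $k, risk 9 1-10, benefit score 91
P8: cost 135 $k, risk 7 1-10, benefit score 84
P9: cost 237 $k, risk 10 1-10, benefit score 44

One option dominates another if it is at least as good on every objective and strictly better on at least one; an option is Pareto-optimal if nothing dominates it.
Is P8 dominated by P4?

P4 vs P8: P4 is worse on cost (212 vs 135), so it does not dominate P8.

No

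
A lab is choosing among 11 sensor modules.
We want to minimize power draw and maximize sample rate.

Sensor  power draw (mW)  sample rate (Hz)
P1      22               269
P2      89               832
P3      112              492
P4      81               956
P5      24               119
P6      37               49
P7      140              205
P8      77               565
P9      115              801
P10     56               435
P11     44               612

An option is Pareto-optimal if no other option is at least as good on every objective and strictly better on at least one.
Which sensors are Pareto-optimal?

P1: not dominated (best power draw).
P2: dominated by P4 (power draw 81≤89, sample rate 956≥832).
P3: dominated by P2 (power draw 89≤112, sample rate 832≥492).
P4: not dominated (best sample rate).
P5: dominated by P1 (power draw 22≤24, sample rate 269≥119).
P6: dominated by P1 (power draw 22≤37, sample rate 269≥49).
P7: dominated by P1 (power draw 22≤140, sample rate 269≥205).
P8: dominated by P11 (power draw 44≤77, sample rate 612≥565).
P9: dominated by P2 (power draw 89≤115, sample rate 832≥801).
P10: dominated by P11 (power draw 44≤56, sample rate 612≥435).
P11: not dominated.

P1, P4, P11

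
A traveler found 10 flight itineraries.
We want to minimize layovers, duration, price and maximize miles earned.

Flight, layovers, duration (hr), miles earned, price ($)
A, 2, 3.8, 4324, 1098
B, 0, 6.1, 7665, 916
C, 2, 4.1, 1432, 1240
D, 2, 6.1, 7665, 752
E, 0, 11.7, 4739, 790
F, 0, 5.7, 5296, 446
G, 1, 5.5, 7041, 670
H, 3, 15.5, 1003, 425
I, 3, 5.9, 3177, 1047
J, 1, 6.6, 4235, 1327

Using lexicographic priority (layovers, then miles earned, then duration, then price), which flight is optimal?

First minimize layovers: best is 0, kept {B, E, F}.
Then maximize miles earned: best is 7665, kept {B}.

B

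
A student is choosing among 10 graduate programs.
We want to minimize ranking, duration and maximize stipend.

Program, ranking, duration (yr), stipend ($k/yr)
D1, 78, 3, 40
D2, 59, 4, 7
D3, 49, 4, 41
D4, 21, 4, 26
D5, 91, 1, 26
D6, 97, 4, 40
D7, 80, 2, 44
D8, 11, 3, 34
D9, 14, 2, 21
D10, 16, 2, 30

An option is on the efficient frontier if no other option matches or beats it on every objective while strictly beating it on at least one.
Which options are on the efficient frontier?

D1, D3, D5, D7, D8, D9, D10

D1: not dominated.
D2: dominated by D3 (ranking 49≤59, duration 4≤4, stipend 41≥7).
D3: not dominated.
D4: dominated by D8 (ranking 11≤21, duration 3≤4, stipend 34≥26).
D5: not dominated (best duration).
D6: dominated by D1 (ranking 78≤97, duration 3≤4, stipend 40≥40).
D7: not dominated (best stipend).
D8: not dominated (best ranking).
D9: not dominated.
D10: not dominated.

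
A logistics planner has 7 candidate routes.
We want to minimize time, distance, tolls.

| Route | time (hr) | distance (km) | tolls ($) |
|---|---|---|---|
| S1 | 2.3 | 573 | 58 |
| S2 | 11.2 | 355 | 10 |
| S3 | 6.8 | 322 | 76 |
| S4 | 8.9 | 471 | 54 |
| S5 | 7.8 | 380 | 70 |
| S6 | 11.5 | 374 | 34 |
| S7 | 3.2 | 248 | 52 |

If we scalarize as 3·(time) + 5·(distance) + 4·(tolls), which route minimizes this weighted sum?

S1: 3·2.3 + 5·573 + 4·58 = 3103.9
S2: 3·11.2 + 5·355 + 4·10 = 1848.6
S3: 3·6.8 + 5·322 + 4·76 = 1934.4
S4: 3·8.9 + 5·471 + 4·54 = 2597.7
S5: 3·7.8 + 5·380 + 4·70 = 2203.4
S6: 3·11.5 + 5·374 + 4·34 = 2040.5
S7: 3·3.2 + 5·248 + 4·52 = 1457.6
Lowest: S7 at 1457.6.

S7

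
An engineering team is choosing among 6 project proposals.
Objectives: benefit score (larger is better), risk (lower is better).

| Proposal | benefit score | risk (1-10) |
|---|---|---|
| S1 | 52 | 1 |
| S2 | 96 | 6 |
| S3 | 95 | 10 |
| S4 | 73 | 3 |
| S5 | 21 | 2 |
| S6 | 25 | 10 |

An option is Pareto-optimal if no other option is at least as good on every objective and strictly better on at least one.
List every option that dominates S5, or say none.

S1

S1: benefit score 52≥21, risk 1≤2 — dominates S5.
Others (S2, S3, S4, S6) are each worse than S5 on at least one objective.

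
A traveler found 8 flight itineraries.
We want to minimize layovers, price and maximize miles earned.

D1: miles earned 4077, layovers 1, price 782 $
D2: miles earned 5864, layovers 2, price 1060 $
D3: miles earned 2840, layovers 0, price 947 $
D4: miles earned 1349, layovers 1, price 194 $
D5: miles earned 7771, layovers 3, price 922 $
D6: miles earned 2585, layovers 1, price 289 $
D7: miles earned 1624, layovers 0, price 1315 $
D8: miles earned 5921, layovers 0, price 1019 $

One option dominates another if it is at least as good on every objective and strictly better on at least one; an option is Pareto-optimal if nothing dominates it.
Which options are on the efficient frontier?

D1, D3, D4, D5, D6, D8

D1: not dominated.
D2: dominated by D8 (miles earned 5921≥5864, layovers 0≤2, price 1019≤1060).
D3: not dominated.
D4: not dominated (best price).
D5: not dominated (best miles earned).
D6: not dominated.
D7: dominated by D3 (miles earned 2840≥1624, layovers 0≤0, price 947≤1315).
D8: not dominated.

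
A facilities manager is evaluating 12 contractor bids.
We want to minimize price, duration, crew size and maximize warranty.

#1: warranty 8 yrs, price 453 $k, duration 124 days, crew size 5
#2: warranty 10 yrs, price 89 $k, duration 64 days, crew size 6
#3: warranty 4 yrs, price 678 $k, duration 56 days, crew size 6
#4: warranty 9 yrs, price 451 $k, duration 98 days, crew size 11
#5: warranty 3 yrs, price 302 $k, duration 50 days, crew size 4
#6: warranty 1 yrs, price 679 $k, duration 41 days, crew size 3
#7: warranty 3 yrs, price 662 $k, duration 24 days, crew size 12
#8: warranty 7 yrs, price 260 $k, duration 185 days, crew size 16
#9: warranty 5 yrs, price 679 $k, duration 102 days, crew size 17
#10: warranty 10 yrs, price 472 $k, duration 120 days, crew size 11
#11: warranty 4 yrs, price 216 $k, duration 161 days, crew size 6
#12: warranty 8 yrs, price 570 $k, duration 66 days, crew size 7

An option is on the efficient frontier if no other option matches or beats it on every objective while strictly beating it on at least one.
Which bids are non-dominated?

#1: not dominated.
#2: not dominated (best price).
#3: not dominated.
#4: dominated by #2 (warranty 10≥9, price 89≤451, duration 64≤98, crew size 6≤11).
#5: not dominated.
#6: not dominated (best crew size).
#7: not dominated (best duration).
#8: dominated by #2 (warranty 10≥7, price 89≤260, duration 64≤185, crew size 6≤16).
#9: dominated by #2 (warranty 10≥5, price 89≤679, duration 64≤102, crew size 6≤17).
#10: dominated by #2 (warranty 10≥10, price 89≤472, duration 64≤120, crew size 6≤11).
#11: dominated by #2 (warranty 10≥4, price 89≤216, duration 64≤161, crew size 6≤6).
#12: dominated by #2 (warranty 10≥8, price 89≤570, duration 64≤66, crew size 6≤7).

#1, #2, #3, #5, #6, #7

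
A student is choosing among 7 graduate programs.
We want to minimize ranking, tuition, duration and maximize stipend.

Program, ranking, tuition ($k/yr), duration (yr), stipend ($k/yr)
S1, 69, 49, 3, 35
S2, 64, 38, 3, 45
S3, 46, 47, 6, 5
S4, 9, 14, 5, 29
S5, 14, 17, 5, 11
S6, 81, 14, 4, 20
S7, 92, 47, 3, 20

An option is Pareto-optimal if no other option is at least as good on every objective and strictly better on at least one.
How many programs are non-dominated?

3

S1: dominated by S2 (ranking 64≤69, tuition 38≤49, duration 3≤3, stipend 45≥35).
S2: not dominated (best stipend).
S3: dominated by S4 (ranking 9≤46, tuition 14≤47, duration 5≤6, stipend 29≥5).
S4: not dominated (best ranking).
S5: dominated by S4 (ranking 9≤14, tuition 14≤17, duration 5≤5, stipend 29≥11).
S6: not dominated.
S7: dominated by S2 (ranking 64≤92, tuition 38≤47, duration 3≤3, stipend 45≥20).
Pareto-optimal: S2, S4, S6 → 3.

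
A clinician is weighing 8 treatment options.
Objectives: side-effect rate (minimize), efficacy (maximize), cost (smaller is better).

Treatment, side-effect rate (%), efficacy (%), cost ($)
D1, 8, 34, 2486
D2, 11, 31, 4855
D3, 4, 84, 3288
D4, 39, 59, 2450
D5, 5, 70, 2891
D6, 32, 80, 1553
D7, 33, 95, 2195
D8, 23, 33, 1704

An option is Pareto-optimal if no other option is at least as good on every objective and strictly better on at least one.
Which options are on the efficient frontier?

D1: not dominated.
D2: dominated by D1 (side-effect rate 8≤11, efficacy 34≥31, cost 2486≤4855).
D3: not dominated (best side-effect rate).
D4: dominated by D6 (side-effect rate 32≤39, efficacy 80≥59, cost 1553≤2450).
D5: not dominated.
D6: not dominated (best cost).
D7: not dominated (best efficacy).
D8: not dominated.

D1, D3, D5, D6, D7, D8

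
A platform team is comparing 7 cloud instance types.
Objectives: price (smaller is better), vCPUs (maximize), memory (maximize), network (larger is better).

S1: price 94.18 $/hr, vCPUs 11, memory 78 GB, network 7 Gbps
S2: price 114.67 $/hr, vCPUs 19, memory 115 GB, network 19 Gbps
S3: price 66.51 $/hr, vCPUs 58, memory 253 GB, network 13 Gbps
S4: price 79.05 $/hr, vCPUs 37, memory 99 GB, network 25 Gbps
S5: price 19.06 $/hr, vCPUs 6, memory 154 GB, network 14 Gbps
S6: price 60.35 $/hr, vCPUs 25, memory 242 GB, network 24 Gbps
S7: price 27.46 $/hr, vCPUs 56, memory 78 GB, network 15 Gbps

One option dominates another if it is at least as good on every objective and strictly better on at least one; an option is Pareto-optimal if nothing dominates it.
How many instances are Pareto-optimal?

5

S1: dominated by S3 (price 66.51≤94.18, vCPUs 58≥11, memory 253≥78, network 13≥7).
S2: dominated by S6 (price 60.35≤114.67, vCPUs 25≥19, memory 242≥115, network 24≥19).
S3: not dominated (best vCPUs).
S4: not dominated (best network).
S5: not dominated (best price).
S6: not dominated.
S7: not dominated.
Pareto-optimal: S3, S4, S5, S6, S7 → 5.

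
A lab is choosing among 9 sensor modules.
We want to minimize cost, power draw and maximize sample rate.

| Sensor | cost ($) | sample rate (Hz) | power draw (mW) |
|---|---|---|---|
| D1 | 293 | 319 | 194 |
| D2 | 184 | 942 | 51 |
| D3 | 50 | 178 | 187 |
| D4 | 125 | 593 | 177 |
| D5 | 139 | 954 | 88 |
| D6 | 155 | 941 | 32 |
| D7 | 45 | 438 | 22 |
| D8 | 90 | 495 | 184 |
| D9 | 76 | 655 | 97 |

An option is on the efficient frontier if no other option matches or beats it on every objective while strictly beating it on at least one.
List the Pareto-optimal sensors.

D2, D5, D6, D7, D9

D1: dominated by D2 (cost 184≤293, sample rate 942≥319, power draw 51≤194).
D2: not dominated.
D3: dominated by D7 (cost 45≤50, sample rate 438≥178, power draw 22≤187).
D4: dominated by D9 (cost 76≤125, sample rate 655≥593, power draw 97≤177).
D5: not dominated (best sample rate).
D6: not dominated.
D7: not dominated (best cost).
D8: dominated by D9 (cost 76≤90, sample rate 655≥495, power draw 97≤184).
D9: not dominated.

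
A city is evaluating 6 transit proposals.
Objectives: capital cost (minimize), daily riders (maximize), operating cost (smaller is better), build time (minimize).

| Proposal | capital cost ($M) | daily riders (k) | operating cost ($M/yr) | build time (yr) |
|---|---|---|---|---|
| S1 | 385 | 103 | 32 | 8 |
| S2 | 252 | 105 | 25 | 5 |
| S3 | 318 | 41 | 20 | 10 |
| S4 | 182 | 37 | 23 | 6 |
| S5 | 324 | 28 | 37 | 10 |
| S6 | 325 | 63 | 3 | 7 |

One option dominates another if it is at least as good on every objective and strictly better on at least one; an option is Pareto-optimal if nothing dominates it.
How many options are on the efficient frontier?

S1: dominated by S2 (capital cost 252≤385, daily riders 105≥103, operating cost 25≤32, build time 5≤8).
S2: not dominated (best daily riders).
S3: not dominated.
S4: not dominated (best capital cost).
S5: dominated by S2 (capital cost 252≤324, daily riders 105≥28, operating cost 25≤37, build time 5≤10).
S6: not dominated (best operating cost).
Pareto-optimal: S2, S3, S4, S6 → 4.

4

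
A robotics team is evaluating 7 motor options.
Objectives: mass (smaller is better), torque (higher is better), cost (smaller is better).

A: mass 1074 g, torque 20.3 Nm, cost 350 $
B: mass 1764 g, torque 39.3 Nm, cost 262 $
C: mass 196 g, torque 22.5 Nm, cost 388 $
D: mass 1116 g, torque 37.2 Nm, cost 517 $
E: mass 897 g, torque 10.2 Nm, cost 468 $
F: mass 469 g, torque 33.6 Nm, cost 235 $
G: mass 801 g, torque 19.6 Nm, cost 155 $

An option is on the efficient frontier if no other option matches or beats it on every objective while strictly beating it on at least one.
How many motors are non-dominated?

5

A: dominated by F (mass 469≤1074, torque 33.6≥20.3, cost 235≤350).
B: not dominated (best torque).
C: not dominated (best mass).
D: not dominated.
E: dominated by C (mass 196≤897, torque 22.5≥10.2, cost 388≤468).
F: not dominated.
G: not dominated (best cost).
Pareto-optimal: B, C, D, F, G → 5.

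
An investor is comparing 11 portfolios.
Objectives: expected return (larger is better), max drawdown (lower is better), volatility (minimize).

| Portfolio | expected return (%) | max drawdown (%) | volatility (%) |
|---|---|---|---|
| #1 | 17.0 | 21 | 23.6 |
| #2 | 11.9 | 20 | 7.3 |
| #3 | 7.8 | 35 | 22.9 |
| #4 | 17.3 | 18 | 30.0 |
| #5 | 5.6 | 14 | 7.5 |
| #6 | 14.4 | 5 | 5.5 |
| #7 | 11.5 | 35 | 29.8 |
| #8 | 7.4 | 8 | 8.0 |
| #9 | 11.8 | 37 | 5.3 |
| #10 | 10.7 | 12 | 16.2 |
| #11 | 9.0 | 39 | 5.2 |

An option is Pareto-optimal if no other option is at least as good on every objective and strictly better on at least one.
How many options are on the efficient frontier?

#1: not dominated.
#2: dominated by #6 (expected return 14.4≥11.9, max drawdown 5≤20, volatility 5.5≤7.3).
#3: dominated by #2 (expected return 11.9≥7.8, max drawdown 20≤35, volatility 7.3≤22.9).
#4: not dominated (best expected return).
#5: dominated by #6 (expected return 14.4≥5.6, max drawdown 5≤14, volatility 5.5≤7.5).
#6: not dominated (best max drawdown).
#7: dominated by #1 (expected return 17.0≥11.5, max drawdown 21≤35, volatility 23.6≤29.8).
#8: dominated by #6 (expected return 14.4≥7.4, max drawdown 5≤8, volatility 5.5≤8.0).
#9: not dominated.
#10: dominated by #6 (expected return 14.4≥10.7, max drawdown 5≤12, volatility 5.5≤16.2).
#11: not dominated (best volatility).
Pareto-optimal: #1, #4, #6, #9, #11 → 5.

5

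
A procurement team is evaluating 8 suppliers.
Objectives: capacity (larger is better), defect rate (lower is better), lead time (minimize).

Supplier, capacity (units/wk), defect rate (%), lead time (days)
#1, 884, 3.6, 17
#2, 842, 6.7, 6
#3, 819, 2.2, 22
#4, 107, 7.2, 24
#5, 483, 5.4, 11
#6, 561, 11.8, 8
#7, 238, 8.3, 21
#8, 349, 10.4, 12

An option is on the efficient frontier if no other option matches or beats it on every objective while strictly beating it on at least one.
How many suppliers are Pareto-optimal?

4

#1: not dominated (best capacity).
#2: not dominated (best lead time).
#3: not dominated (best defect rate).
#4: dominated by #1 (capacity 884≥107, defect rate 3.6≤7.2, lead time 17≤24).
#5: not dominated.
#6: dominated by #2 (capacity 842≥561, defect rate 6.7≤11.8, lead time 6≤8).
#7: dominated by #1 (capacity 884≥238, defect rate 3.6≤8.3, lead time 17≤21).
#8: dominated by #2 (capacity 842≥349, defect rate 6.7≤10.4, lead time 6≤12).
Pareto-optimal: #1, #2, #3, #5 → 4.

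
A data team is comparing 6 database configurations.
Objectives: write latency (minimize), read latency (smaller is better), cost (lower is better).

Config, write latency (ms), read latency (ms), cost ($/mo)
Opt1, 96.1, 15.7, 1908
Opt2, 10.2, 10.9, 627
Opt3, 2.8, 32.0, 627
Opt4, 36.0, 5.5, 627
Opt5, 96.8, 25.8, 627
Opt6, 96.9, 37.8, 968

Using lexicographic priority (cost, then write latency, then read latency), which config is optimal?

First minimize cost: best is 627, kept {Opt2, Opt3, Opt4, Opt5}.
Then minimize write latency: best is 2.8, kept {Opt3}.

Opt3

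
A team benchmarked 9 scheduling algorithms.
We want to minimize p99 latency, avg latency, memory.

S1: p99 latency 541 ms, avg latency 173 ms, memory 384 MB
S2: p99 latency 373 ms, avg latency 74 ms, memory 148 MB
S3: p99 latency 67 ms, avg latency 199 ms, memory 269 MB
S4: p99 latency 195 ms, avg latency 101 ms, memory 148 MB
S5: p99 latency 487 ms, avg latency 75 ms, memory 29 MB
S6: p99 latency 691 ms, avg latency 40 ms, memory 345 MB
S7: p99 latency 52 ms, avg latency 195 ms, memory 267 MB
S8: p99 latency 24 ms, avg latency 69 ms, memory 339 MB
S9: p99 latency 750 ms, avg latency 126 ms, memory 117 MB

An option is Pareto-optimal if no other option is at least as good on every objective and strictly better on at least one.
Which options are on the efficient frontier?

S1: dominated by S2 (p99 latency 373≤541, avg latency 74≤173, memory 148≤384).
S2: not dominated.
S3: dominated by S7 (p99 latency 52≤67, avg latency 195≤199, memory 267≤269).
S4: not dominated.
S5: not dominated (best memory).
S6: not dominated (best avg latency).
S7: not dominated.
S8: not dominated (best p99 latency).
S9: dominated by S5 (p99 latency 487≤750, avg latency 75≤126, memory 29≤117).

S2, S4, S5, S6, S7, S8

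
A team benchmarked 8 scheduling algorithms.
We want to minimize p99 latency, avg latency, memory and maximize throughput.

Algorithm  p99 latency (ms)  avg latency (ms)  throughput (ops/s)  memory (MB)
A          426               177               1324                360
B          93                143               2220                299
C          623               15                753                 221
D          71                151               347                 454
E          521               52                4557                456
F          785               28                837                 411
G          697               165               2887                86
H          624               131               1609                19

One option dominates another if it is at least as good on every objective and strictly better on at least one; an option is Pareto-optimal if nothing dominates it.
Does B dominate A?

Yes

B vs A: p99 latency 93≤426, avg latency 143≤177, throughput 2220≥1324, memory 299≤360 — B is at least as good on every objective with at least one strict improvement.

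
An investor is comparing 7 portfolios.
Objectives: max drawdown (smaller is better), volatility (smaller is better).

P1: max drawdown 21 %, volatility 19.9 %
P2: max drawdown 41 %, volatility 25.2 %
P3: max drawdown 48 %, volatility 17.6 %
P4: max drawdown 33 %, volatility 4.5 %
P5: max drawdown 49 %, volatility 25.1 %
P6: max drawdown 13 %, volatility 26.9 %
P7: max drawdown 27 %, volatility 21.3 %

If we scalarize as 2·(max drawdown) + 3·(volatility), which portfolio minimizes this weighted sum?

P1: 2·21 + 3·19.9 = 101.7
P2: 2·41 + 3·25.2 = 157.6
P3: 2·48 + 3·17.6 = 148.8
P4: 2·33 + 3·4.5 = 79.5
P5: 2·49 + 3·25.1 = 173.3
P6: 2·13 + 3·26.9 = 106.7
P7: 2·27 + 3·21.3 = 117.9
Lowest: P4 at 79.5.

P4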